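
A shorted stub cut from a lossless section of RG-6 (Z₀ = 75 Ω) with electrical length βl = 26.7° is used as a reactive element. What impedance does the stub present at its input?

Z_in ≈ +j37.7 Ω

tan(βl) = 0.503
For a shorted stub, Z_in = jZ_0·tan(βl)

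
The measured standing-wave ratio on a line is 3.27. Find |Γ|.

|Γ| ≈ 0.532

|Γ| = (S − 1)/(S + 1) = (3.27 − 1)/(3.27 + 1) = 2.27/4.27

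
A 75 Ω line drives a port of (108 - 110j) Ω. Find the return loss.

RL ≈ 5.39 dB

Γ = (33 − j110)/(183 − j110), |Γ| = 0.538
RL = −20·log₁₀|Γ| = −20·log₁₀(0.538)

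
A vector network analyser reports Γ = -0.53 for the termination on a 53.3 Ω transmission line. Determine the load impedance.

Z_L ≈ 16.4 Ω

Z_L = Z_0·(1 + Γ)/(1 − Γ) = 53.3·(0.47)/(1.53)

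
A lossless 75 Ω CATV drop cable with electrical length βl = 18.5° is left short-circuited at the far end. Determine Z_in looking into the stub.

tan(βl) = 0.335
For a short-circuited stub, Z_in = jZ_0·tan(βl)

Z_in ≈ +j25.1 Ω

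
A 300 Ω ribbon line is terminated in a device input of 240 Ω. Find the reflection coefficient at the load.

Γ = -0.111

Γ = (Z_L − Z_0)/(Z_L + Z_0) = (240 − 300)/(240 + 300) = -60/540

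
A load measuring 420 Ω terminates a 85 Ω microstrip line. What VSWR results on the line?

For a purely resistive load, VSWR = R_L/Z_0 or Z_0/R_L (whichever > 1) = 420/85

VSWR ≈ 4.94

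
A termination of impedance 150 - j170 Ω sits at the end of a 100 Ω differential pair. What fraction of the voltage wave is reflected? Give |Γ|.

|Γ| ≈ 0.586

Γ = (Z_L − Z_0)/(Z_L + Z_0) = (50 − j170)/(250 − j170)
|Γ| = 177/302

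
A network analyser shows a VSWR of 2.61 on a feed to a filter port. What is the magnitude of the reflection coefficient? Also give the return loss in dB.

|Γ| ≈ 0.446; return loss ≈ 7.01 dB

|Γ| = (S − 1)/(S + 1) = (2.61 − 1)/(2.61 + 1) = 1.61/3.61
RL = −20·log₁₀|Γ| = −20·log₁₀(0.446)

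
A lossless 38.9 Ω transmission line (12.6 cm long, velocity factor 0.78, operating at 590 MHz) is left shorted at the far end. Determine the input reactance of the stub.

λ = v/f = 0.78·c / 590 MHz = 0.397 m
βl = 2π·l/λ = 2π × 0.318 = 114°
tan(βl) = -2.21
For a shorted stub, Z_in = jZ_0·tan(βl)

X_in ≈ -85.9 Ω (capacitive)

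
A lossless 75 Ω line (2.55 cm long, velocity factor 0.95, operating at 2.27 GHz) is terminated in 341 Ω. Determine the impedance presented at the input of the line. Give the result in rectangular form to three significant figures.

Z_in ≈ 17.9 − j21.6 Ω

λ = v/f = 0.95·c / 2.27 GHz = 0.126 m
βl = 2π·l/λ = 2π × 0.203 = 73.1°
tan(βl) = tan(73.1°) = 3.3
Z_in = Z_0·(Z_L + jZ_0·tanβl)/(Z_0 + jZ_L·tanβl)
     = 75·(341 + j247)/(75 + j1120)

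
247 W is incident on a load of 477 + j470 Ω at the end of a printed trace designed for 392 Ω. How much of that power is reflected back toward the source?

P_reflected ≈ 57.7 W

|Γ| = |(85 + j470)/(869 + j470)| = 0.483
|Γ|² = 0.234
P_refl = |Γ|²·P_inc = 57.7 W, P_del = (1 − |Γ|²)·P_inc = 189 W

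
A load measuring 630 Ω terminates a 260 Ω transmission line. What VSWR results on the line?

VSWR ≈ 2.42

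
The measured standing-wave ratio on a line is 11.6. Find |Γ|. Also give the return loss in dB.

|Γ| = (S − 1)/(S + 1) = (11.6 − 1)/(11.6 + 1) = 10.6/12.6
RL = −20·log₁₀|Γ| = −20·log₁₀(0.841)

|Γ| ≈ 0.841; return loss ≈ 1.5 dB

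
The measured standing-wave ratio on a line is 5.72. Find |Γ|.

|Γ| = (S − 1)/(S + 1) = (5.72 − 1)/(5.72 + 1) = 4.72/6.72

|Γ| ≈ 0.702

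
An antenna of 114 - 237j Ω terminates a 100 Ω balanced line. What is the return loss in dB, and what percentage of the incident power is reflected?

Γ = (14 − j237)/(214 − j237), |Γ| = 0.743
RL = −20·log₁₀(0.743) = 2.57 dB
P_refl/P_inc = |Γ|² = 0.553

RL ≈ 2.57 dB; 55.3% of incident power reflected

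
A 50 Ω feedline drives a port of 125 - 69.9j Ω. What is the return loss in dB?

Γ = (75 − j69.9)/(175 − j69.9), |Γ| = 0.544
RL = −20·log₁₀|Γ| = −20·log₁₀(0.544)

RL ≈ 5.29 dB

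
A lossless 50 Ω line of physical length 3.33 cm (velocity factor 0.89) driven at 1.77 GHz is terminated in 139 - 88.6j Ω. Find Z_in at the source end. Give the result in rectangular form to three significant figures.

Z_in ≈ 12.4 − j0.534 Ω

λ = v/f = 0.89·c / 1.77 GHz = 0.151 m
βl = 2π·l/λ = 2π × 0.221 = 79.5°
tan(βl) = tan(79.5°) = 5.38
Z_in = Z_0·(Z_L + jZ_0·tanβl)/(Z_0 + jZ_L·tanβl)
     = 50·(139 + j180)/(527 + j748)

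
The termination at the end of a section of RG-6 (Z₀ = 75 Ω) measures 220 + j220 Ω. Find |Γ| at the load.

Γ = (Z_L − Z_0)/(Z_L + Z_0) = (145 + j220)/(295 + j220)
|Γ| = 263/368

|Γ| ≈ 0.716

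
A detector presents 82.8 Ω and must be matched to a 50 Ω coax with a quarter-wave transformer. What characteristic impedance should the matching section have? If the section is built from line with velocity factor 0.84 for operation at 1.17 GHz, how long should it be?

Z_qwt ≈ 64.3 Ω; length ≈ 5.38 cm

Z_qwt = √(Z_0·R_L) = √(50 × 82.8) = √4140
λ = 0.84·c/f = 0.215 m, so l = λ/4 = 0.0538 m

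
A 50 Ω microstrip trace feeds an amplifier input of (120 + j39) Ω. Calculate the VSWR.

VSWR ≈ 2.7

Γ = (Z_L − Z_0)/(Z_L + Z_0) = (70 + j39)/(170 + j39)
|Γ| = 80.1/174 = 0.459
VSWR = (1 + |Γ|)/(1 − |Γ|) = 1.46/0.541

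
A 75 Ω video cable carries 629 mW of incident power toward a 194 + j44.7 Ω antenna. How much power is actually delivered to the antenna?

|Γ| = |(119 + j44.7)/(269 + j44.7)| = 0.466
|Γ|² = 0.217
P_refl = |Γ|²·P_inc = 137 mW, P_del = (1 − |Γ|²)·P_inc = 492 mW

P_delivered ≈ 492 mW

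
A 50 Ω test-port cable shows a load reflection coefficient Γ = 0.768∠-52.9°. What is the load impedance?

Z_L = Z_0·(1 + Γ)/(1 − Γ) = 50·(1.46 − j0.613)/(0.537 + j0.613)

Z_L ≈ 30.9 − j92.3 Ω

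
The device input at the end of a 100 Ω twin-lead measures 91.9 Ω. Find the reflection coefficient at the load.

Γ = -0.0422

Γ = (Z_L − Z_0)/(Z_L + Z_0) = (91.9 − 100)/(91.9 + 100) = -8.1/191.9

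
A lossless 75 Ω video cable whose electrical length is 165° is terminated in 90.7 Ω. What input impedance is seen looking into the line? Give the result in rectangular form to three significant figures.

Z_in ≈ 88 + j8.41 Ω

tan(βl) = tan(165°) = -0.268
Z_in = Z_0·(Z_L + jZ_0·tanβl)/(Z_0 + jZ_L·tanβl)
     = 75·(90.7 − j20.1)/(75 − j24.3)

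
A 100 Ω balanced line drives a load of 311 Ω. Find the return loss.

RL ≈ 5.79 dB

Γ = (311 − 100)/(311 + 100) = 0.513
RL = −20·log₁₀|Γ| = −20·log₁₀(0.513)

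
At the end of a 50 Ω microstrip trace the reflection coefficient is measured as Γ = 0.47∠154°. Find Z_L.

Z_L ≈ 18.9 + j9.97 Ω

Z_L = Z_0·(1 + Γ)/(1 − Γ) = 50·(0.578 + j0.206)/(1.42 − j0.206)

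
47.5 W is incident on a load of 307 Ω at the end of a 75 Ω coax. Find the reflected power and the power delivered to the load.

P_reflected ≈ 17.5 W; P_delivered ≈ 30 W

Γ = (307 − 75)/(307 + 75) = 0.607
|Γ|² = 0.369
P_refl = |Γ|²·P_inc = 17.5 W, P_del = (1 − |Γ|²)·P_inc = 30 W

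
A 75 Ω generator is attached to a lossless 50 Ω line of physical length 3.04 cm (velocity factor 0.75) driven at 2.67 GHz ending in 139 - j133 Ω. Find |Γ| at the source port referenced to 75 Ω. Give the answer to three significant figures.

|Γ| ≈ 0.695

λ = v/f = 0.75·c / 2.67 GHz = 0.0843 m
βl = 2π·l/λ = 2π × 0.361 = 130°
tan(βl) = -1.2
Z_in = Z_0·(Z_L + jZ_0·tanβl)/(Z_0 + jZ_L·tanβl) = 21.3 + j55.8 Ω
Γ_s = (Z_in − Z_s)/(Z_in + Z_s) = (-53.7 + j55.8)/(96.3 + j55.8), |Γ_s| = 0.695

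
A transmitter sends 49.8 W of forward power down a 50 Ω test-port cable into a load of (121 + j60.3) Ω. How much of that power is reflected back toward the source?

P_reflected ≈ 13.1 W

|Γ| = |(71 + j60.3)/(171 + j60.3)| = 0.514
|Γ|² = 0.264
P_refl = |Γ|²·P_inc = 13.1 W, P_del = (1 − |Γ|²)·P_inc = 36.7 W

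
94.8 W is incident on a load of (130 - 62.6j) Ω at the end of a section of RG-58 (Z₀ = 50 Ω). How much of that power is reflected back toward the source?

P_reflected ≈ 26.9 W

|Γ| = |(80 − j62.6)/(180 − j62.6)| = 0.533
|Γ|² = 0.284
P_refl = |Γ|²·P_inc = 26.9 W, P_del = (1 − |Γ|²)·P_inc = 67.9 W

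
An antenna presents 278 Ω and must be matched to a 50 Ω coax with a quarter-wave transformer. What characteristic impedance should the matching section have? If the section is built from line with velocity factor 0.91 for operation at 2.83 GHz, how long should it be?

Z_qwt ≈ 118 Ω; length ≈ 2.41 cm

Z_qwt = √(Z_0·R_L) = √(50 × 278) = √13900
λ = 0.91·c/f = 0.0965 m, so l = λ/4 = 0.0241 m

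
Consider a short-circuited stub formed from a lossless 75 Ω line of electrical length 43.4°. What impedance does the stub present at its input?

Z_in ≈ +j70.9 Ω

tan(βl) = 0.946
For a short-circuited stub, Z_in = jZ_0·tan(βl)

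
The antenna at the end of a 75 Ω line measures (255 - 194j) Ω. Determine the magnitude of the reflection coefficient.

|Γ| ≈ 0.691

Γ = (Z_L − Z_0)/(Z_L + Z_0) = (180 − j194)/(330 − j194)
|Γ| = 265/383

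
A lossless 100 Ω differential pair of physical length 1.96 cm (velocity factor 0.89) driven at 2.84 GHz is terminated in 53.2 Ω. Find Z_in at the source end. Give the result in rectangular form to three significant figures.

Z_in ≈ 161 + j54 Ω

λ = v/f = 0.89·c / 2.84 GHz = 0.094 m
βl = 2π·l/λ = 2π × 0.208 = 75.1°
tan(βl) = tan(75.1°) = 3.75
Z_in = Z_0·(Z_L + jZ_0·tanβl)/(Z_0 + jZ_L·tanβl)
     = 100·(53.2 + j375)/(100 + j199)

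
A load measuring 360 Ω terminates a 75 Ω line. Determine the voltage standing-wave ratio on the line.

VSWR ≈ 4.8

Γ = (360 − 75)/(360 + 75) = 0.655
VSWR = (1 + 0.655)/(1 − 0.655)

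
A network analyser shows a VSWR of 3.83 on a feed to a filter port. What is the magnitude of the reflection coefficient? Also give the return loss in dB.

|Γ| = (S − 1)/(S + 1) = (3.83 − 1)/(3.83 + 1) = 2.83/4.83
RL = −20·log₁₀|Γ| = −20·log₁₀(0.586)

|Γ| ≈ 0.586; return loss ≈ 4.64 dB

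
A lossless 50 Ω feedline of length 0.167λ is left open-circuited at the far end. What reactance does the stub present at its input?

βl = 2π × 0.167 = 60.1°
tan(βl) = 1.74
For an open-circuited stub, Z_in = −jZ_0·cot(βl) = −jZ_0/tan(βl)

X_in ≈ -28.7 Ω (capacitive)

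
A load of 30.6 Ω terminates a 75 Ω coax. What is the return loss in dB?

RL ≈ 7.53 dB

Γ = (30.6 − 75)/(30.6 + 75) = -0.42
RL = −20·log₁₀|Γ| = −20·log₁₀(0.42)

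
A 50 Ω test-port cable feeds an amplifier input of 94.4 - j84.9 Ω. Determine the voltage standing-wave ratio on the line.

Γ = (Z_L − Z_0)/(Z_L + Z_0) = (44.4 − j84.9)/(144.4 − j84.9)
|Γ| = 95.8/168 = 0.572
VSWR = (1 + |Γ|)/(1 − |Γ|) = 1.57/0.428

VSWR ≈ 3.67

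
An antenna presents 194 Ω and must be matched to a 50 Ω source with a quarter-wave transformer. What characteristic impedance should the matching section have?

Z_qwt = √(Z_0·R_L) = √(50 × 194) = √9700

Z_qwt ≈ 98.5 Ω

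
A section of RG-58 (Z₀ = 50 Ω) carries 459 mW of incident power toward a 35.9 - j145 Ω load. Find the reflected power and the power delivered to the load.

|Γ| = |(-14.1 − j145)/(85.9 − j145)| = 0.864
|Γ|² = 0.747
P_refl = |Γ|²·P_inc = 343 mW, P_del = (1 − |Γ|²)·P_inc = 116 mW

P_reflected ≈ 343 mW; P_delivered ≈ 116 mW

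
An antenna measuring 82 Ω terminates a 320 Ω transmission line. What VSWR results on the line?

VSWR ≈ 3.9

Γ = (82 − 320)/(82 + 320) = -0.592
VSWR = (1 + 0.592)/(1 − 0.592)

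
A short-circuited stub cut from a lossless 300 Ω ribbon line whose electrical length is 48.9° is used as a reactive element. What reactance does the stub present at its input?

tan(βl) = 1.15
For a short-circuited stub, Z_in = jZ_0·tan(βl)

X_in ≈ 344 Ω (inductive)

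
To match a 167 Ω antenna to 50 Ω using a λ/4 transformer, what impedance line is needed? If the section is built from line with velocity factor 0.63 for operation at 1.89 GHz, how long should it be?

Z_qwt ≈ 91.4 Ω; length ≈ 2.5 cm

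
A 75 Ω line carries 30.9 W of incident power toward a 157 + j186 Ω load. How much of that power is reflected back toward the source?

P_reflected ≈ 14.4 W

|Γ| = |(82 + j186)/(232 + j186)| = 0.684
|Γ|² = 0.467
P_refl = |Γ|²·P_inc = 14.4 W, P_del = (1 − |Γ|²)·P_inc = 16.5 W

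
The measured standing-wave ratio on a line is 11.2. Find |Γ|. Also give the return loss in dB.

|Γ| ≈ 0.836; return loss ≈ 1.56 dB

|Γ| = (S − 1)/(S + 1) = (11.2 − 1)/(11.2 + 1) = 10.2/12.2
RL = −20·log₁₀|Γ| = −20·log₁₀(0.836)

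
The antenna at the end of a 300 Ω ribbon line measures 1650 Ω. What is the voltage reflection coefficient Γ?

Γ = (Z_L − Z_0)/(Z_L + Z_0) = (1650 − 300)/(1650 + 300) = 1350/1950

Γ = 0.692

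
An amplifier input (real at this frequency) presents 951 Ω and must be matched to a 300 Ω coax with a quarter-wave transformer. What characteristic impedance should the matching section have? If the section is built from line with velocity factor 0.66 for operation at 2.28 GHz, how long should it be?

Z_qwt = √(Z_0·R_L) = √(300 × 951) = √285300
λ = 0.66·c/f = 0.0868 m, so l = λ/4 = 0.0217 m

Z_qwt ≈ 534 Ω; length ≈ 2.17 cm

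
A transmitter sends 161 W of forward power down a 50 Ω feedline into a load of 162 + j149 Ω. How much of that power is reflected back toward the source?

P_reflected ≈ 83.3 W

|Γ| = |(112 + j149)/(212 + j149)| = 0.719
|Γ|² = 0.517
P_refl = |Γ|²·P_inc = 83.3 W, P_del = (1 − |Γ|²)·P_inc = 77.7 W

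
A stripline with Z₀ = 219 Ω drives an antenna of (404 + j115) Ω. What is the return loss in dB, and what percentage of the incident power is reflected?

RL ≈ 9.27 dB; 11.8% of incident power reflected

Γ = (185 + j115)/(623 + j115), |Γ| = 0.344
RL = −20·log₁₀(0.344) = 9.27 dB
P_refl/P_inc = |Γ|² = 0.118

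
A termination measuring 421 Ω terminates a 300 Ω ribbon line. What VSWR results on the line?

VSWR ≈ 1.4

Γ = (421 − 300)/(421 + 300) = 0.168
VSWR = (1 + 0.168)/(1 − 0.168)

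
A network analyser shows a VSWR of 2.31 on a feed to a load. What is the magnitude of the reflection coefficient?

|Γ| ≈ 0.396

|Γ| = (S − 1)/(S + 1) = (2.31 − 1)/(2.31 + 1) = 1.31/3.31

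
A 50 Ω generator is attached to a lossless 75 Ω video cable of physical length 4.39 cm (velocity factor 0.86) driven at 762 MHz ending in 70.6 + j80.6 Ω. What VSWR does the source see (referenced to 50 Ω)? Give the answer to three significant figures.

VSWR ≈ 4.18

λ = v/f = 0.86·c / 762 MHz = 0.339 m
βl = 2π·l/λ = 2π × 0.13 = 46.7°
tan(βl) = 1.06
Z_in = Z_0·(Z_L + jZ_0·tanβl)/(Z_0 + jZ_L·tanβl) = 148 − j91.4 Ω
Γ_s = (Z_in − Z_s)/(Z_in + Z_s) = (97.7 − j91.4)/(198 − j91.4), |Γ_s| = 0.614
VSWR = (1 + |Γ_s|)/(1 − |Γ_s|)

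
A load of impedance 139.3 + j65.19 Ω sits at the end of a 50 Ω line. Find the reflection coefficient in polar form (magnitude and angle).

Γ = (Z_L − Z_0)/(Z_L + Z_0) = (89.3 + j65.19)/(189.3 + j65.19)
|Γ| = 111/200 = 0.552

Γ ≈ 0.552 ∠ 17.1°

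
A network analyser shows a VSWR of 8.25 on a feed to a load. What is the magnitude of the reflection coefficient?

|Γ| = (S − 1)/(S + 1) = (8.25 − 1)/(8.25 + 1) = 7.25/9.25

|Γ| ≈ 0.784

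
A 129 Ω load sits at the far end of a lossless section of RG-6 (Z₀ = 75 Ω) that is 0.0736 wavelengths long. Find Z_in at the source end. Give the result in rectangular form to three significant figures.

Z_in ≈ 92.8 − j42.2 Ω

βl = 2π × 0.0736 = 26.5°
tan(βl) = tan(26.5°) = 0.498
Z_in = Z_0·(Z_L + jZ_0·tanβl)/(Z_0 + jZ_L·tanβl)
     = 75·(129 + j37.4)/(75 + j64.3)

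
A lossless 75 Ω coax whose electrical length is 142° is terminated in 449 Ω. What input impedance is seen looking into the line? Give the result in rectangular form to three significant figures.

Z_in ≈ 31.6 + j89.2 Ω

tan(βl) = tan(142°) = -0.781
Z_in = Z_0·(Z_L + jZ_0·tanβl)/(Z_0 + jZ_L·tanβl)
     = 75·(449 − j58.6)/(75 − j351)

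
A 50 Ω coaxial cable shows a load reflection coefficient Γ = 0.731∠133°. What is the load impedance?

Z_L ≈ 9.2 + j21.1 Ω

Z_L = Z_0·(1 + Γ)/(1 − Γ) = 50·(0.501 + j0.535)/(1.5 − j0.535)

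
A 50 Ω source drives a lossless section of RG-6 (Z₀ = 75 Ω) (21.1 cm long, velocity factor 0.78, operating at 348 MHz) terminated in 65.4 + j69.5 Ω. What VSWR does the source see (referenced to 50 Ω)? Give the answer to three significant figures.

λ = v/f = 0.78·c / 348 MHz = 0.672 m
βl = 2π·l/λ = 2π × 0.314 = 113°
tan(βl) = -2.36
Z_in = Z_0·(Z_L + jZ_0·tanβl)/(Z_0 + jZ_L·tanβl) = 29.9 − j14.5 Ω
Γ_s = (Z_in − Z_s)/(Z_in + Z_s) = (-20.1 − j14.5)/(79.9 − j14.5), |Γ_s| = 0.306
VSWR = (1 + |Γ_s|)/(1 − |Γ_s|)

VSWR ≈ 1.88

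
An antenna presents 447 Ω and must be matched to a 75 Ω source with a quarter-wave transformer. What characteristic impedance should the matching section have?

Z_qwt ≈ 183 Ω

Z_qwt = √(Z_0·R_L) = √(75 × 447) = √33520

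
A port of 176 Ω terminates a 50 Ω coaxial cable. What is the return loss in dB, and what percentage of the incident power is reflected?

RL ≈ 5.07 dB; 31.1% of incident power reflected

Γ = (176 − 50)/(176 + 50) = 0.558
RL = −20·log₁₀(0.558) = 5.07 dB
P_refl/P_inc = |Γ|² = 0.311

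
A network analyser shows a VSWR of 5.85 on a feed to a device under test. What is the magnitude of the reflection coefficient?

|Γ| ≈ 0.708

|Γ| = (S − 1)/(S + 1) = (5.85 − 1)/(5.85 + 1) = 4.85/6.85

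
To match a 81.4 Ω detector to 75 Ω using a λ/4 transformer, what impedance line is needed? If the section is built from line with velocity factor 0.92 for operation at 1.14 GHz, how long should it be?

Z_qwt = √(Z_0·R_L) = √(75 × 81.4) = √6105
λ = 0.92·c/f = 0.242 m, so l = λ/4 = 0.0605 m

Z_qwt ≈ 78.1 Ω; length ≈ 6.05 cm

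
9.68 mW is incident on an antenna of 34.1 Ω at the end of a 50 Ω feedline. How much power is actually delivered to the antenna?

Γ = (34.1 − 50)/(34.1 + 50) = -0.189
|Γ|² = 0.0357
P_refl = |Γ|²·P_inc = 0.346 mW, P_del = (1 − |Γ|²)·P_inc = 9.33 mW

P_delivered ≈ 9.33 mW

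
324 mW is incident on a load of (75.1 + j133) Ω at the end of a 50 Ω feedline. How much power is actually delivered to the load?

|Γ| = |(25.1 + j133)/(125.1 + j133)| = 0.741
|Γ|² = 0.549
P_refl = |Γ|²·P_inc = 178 mW, P_del = (1 − |Γ|²)·P_inc = 146 mW

P_delivered ≈ 146 mW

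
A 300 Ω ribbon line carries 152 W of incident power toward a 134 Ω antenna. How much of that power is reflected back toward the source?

P_reflected ≈ 22.2 W

Γ = (134 − 300)/(134 + 300) = -0.382
|Γ|² = 0.146
P_refl = |Γ|²·P_inc = 22.2 W, P_del = (1 − |Γ|²)·P_inc = 130 W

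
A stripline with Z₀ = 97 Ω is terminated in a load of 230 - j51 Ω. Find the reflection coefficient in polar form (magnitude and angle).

Γ ≈ 0.43 ∠ -12.1°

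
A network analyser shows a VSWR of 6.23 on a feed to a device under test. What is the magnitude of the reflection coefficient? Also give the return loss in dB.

|Γ| ≈ 0.723; return loss ≈ 2.81 dB

|Γ| = (S − 1)/(S + 1) = (6.23 − 1)/(6.23 + 1) = 5.23/7.23
RL = −20·log₁₀|Γ| = −20·log₁₀(0.723)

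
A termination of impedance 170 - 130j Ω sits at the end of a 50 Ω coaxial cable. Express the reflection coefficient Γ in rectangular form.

Γ ≈ 0.663 − j0.199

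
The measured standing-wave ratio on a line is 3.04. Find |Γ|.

|Γ| = (S − 1)/(S + 1) = (3.04 − 1)/(3.04 + 1) = 2.04/4.04

|Γ| ≈ 0.505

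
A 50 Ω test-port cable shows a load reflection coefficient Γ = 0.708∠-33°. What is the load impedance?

Z_L = Z_0·(1 + Γ)/(1 − Γ) = 50·(1.59 − j0.386)/(0.406 + j0.386)

Z_L ≈ 79.5 − j123 Ω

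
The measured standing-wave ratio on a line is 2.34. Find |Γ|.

|Γ| = (S − 1)/(S + 1) = (2.34 − 1)/(2.34 + 1) = 1.34/3.34

|Γ| ≈ 0.401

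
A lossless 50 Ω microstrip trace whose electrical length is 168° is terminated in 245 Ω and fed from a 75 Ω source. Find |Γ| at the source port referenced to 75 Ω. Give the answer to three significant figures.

|Γ| ≈ 0.551

tan(βl) = -0.213
Z_in = Z_0·(Z_L + jZ_0·tanβl)/(Z_0 + jZ_L·tanβl) = 123 + j117 Ω
Γ_s = (Z_in − Z_s)/(Z_in + Z_s) = (47.8 + j117)/(198 + j117), |Γ_s| = 0.551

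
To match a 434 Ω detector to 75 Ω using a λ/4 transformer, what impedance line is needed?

Z_qwt ≈ 180 Ω

Z_qwt = √(Z_0·R_L) = √(75 × 434) = √32550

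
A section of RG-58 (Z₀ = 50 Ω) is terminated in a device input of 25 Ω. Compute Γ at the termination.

Γ = (Z_L − Z_0)/(Z_L + Z_0) = (25 − 50)/(25 + 50) = -25/75

Γ = -0.333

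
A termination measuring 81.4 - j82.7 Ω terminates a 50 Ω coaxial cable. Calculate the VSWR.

Γ = (Z_L − Z_0)/(Z_L + Z_0) = (31.4 − j82.7)/(131.4 − j82.7)
|Γ| = 88.5/155 = 0.57
VSWR = (1 + |Γ|)/(1 − |Γ|) = 1.57/0.43

VSWR ≈ 3.65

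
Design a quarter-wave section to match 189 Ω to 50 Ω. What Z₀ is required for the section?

Z_qwt ≈ 97.2 Ω

Z_qwt = √(Z_0·R_L) = √(50 × 189) = √9450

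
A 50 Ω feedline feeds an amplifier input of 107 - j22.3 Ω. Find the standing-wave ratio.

VSWR ≈ 2.26

Γ = (Z_L − Z_0)/(Z_L + Z_0) = (57 − j22.3)/(157 − j22.3)
|Γ| = 61.2/159 = 0.386
VSWR = (1 + |Γ|)/(1 − |Γ|) = 1.39/0.614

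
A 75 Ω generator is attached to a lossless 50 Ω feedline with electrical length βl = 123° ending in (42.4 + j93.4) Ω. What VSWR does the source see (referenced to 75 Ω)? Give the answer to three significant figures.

tan(βl) = -1.54
Z_in = Z_0·(Z_L + jZ_0·tanβl)/(Z_0 + jZ_L·tanβl) = 8.54 + j7.11 Ω
Γ_s = (Z_in − Z_s)/(Z_in + Z_s) = (-66.5 + j7.11)/(83.5 + j7.11), |Γ_s| = 0.797
VSWR = (1 + |Γ_s|)/(1 − |Γ_s|)

VSWR ≈ 8.86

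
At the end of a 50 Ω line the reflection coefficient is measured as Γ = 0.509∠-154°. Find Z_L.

Z_L = Z_0·(1 + Γ)/(1 − Γ) = 50·(0.543 − j0.223)/(1.46 + j0.223)

Z_L ≈ 17 − j10.3 Ω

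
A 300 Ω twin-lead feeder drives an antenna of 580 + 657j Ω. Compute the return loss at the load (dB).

RL ≈ 3.74 dB

Γ = (280 + j657)/(880 + j657), |Γ| = 0.65
RL = −20·log₁₀|Γ| = −20·log₁₀(0.65)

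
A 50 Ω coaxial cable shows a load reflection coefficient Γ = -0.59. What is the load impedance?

Z_L = Z_0·(1 + Γ)/(1 − Γ) = 50·(0.41)/(1.59)

Z_L ≈ 12.9 Ω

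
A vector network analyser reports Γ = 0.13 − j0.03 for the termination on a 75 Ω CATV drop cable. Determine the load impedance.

Z_L = Z_0·(1 + Γ)/(1 − Γ) = 75·(1.13 − j0.03)/(0.87 + j0.03)

Z_L ≈ 97.2 − j5.94 Ω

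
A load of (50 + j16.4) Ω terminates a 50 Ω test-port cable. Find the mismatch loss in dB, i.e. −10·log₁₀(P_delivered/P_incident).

mismatch loss ≈ 0.115 dB

Γ = (0 + j16.4)/(100 + j16.4), |Γ| = 0.162
|Γ|² = 0.0262, so P_del/P_inc = 1 − |Γ|² = 0.974
ML = −10·log₁₀(1 − |Γ|²)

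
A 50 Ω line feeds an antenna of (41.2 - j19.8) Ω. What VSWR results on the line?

VSWR ≈ 1.6

Γ = (Z_L − Z_0)/(Z_L + Z_0) = (-8.8 − j19.8)/(91.2 − j19.8)
|Γ| = 21.7/93.3 = 0.232
VSWR = (1 + |Γ|)/(1 − |Γ|) = 1.23/0.768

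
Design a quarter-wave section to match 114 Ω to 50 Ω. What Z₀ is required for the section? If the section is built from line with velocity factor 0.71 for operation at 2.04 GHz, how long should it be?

Z_qwt ≈ 75.5 Ω; length ≈ 2.61 cm

Z_qwt = √(Z_0·R_L) = √(50 × 114) = √5700
λ = 0.71·c/f = 0.104 m, so l = λ/4 = 0.0261 m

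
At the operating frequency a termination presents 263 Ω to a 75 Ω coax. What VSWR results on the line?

VSWR ≈ 3.51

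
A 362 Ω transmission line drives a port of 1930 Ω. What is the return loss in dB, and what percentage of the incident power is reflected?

Γ = (1930 − 362)/(1930 + 362) = 0.684
RL = −20·log₁₀(0.684) = 3.3 dB
P_refl/P_inc = |Γ|² = 0.468

RL ≈ 3.3 dB; 46.8% of incident power reflected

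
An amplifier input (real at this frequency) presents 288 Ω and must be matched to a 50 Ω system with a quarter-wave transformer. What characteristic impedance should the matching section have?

Z_qwt = √(Z_0·R_L) = √(50 × 288) = √14400

Z_qwt ≈ 120 Ω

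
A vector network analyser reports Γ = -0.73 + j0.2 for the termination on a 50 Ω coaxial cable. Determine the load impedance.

Z_L ≈ 7.04 + j6.59 Ω

Z_L = Z_0·(1 + Γ)/(1 − Γ) = 50·(0.27 + j0.2)/(1.73 − j0.2)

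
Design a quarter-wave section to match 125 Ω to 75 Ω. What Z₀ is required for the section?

Z_qwt = √(Z_0·R_L) = √(75 × 125) = √9375

Z_qwt ≈ 96.8 Ω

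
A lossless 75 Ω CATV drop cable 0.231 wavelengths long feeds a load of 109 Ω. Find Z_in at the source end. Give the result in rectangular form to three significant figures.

βl = 2π × 0.231 = 83.2°
tan(βl) = tan(83.2°) = 8.34
Z_in = Z_0·(Z_L + jZ_0·tanβl)/(Z_0 + jZ_L·tanβl)
     = 75·(109 + j625)/(75 + j909)

Z_in ≈ 52 − j4.71 Ω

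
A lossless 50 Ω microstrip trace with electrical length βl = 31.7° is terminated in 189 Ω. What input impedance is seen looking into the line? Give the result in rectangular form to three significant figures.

tan(βl) = tan(31.7°) = 0.618
Z_in = Z_0·(Z_L + jZ_0·tanβl)/(Z_0 + jZ_L·tanβl)
     = 50·(189 + j30.9)/(50 + j117)

Z_in ≈ 40.5 − j63.6 Ω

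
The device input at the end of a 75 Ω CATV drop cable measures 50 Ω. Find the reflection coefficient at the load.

Γ = -0.2

Γ = (Z_L − Z_0)/(Z_L + Z_0) = (50 − 75)/(50 + 75) = -25/125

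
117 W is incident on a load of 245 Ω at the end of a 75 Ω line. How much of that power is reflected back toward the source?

P_reflected ≈ 33 W

Γ = (245 − 75)/(245 + 75) = 0.531
|Γ|² = 0.282
P_refl = |Γ|²·P_inc = 33 W, P_del = (1 − |Γ|²)·P_inc = 84 W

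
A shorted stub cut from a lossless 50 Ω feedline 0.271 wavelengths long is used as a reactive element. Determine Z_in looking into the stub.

βl = 2π × 0.271 = 97.6°
tan(βl) = -7.53
For a shorted stub, Z_in = jZ_0·tan(βl)

Z_in ≈ −j377 Ω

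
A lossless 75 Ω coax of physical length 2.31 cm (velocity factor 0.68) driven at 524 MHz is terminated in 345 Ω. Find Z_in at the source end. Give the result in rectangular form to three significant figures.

λ = v/f = 0.68·c / 524 MHz = 0.389 m
βl = 2π·l/λ = 2π × 0.0593 = 21.4°
tan(βl) = tan(21.4°) = 0.391
Z_in = Z_0·(Z_L + jZ_0·tanβl)/(Z_0 + jZ_L·tanβl)
     = 75·(345 + j29.3)/(75 + j135)

Z_in ≈ 93.9 − j140 Ω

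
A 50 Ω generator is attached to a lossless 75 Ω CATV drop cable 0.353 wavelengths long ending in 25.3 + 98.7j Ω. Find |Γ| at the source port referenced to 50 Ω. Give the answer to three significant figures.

βl = 2π × 0.353 = 127°
tan(βl) = -1.32
Z_in = Z_0·(Z_L + jZ_0·tanβl)/(Z_0 + jZ_L·tanβl) = 9.02 + j1.27 Ω
Γ_s = (Z_in − Z_s)/(Z_in + Z_s) = (-41 + j1.27)/(59 + j1.27), |Γ_s| = 0.694

|Γ| ≈ 0.694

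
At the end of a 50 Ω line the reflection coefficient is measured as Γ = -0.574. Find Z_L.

Z_L ≈ 13.5 Ω

Z_L = Z_0·(1 + Γ)/(1 − Γ) = 50·(0.426)/(1.57)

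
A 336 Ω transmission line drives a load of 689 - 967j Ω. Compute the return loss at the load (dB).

Γ = (353 − j967)/(1025 − j967), |Γ| = 0.731
RL = −20·log₁₀|Γ| = −20·log₁₀(0.731)

RL ≈ 2.73 dB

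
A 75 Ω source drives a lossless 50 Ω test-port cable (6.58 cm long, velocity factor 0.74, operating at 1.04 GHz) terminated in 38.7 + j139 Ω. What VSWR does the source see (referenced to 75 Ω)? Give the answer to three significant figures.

VSWR ≈ 17.9

λ = v/f = 0.74·c / 1.04 GHz = 0.213 m
βl = 2π·l/λ = 2π × 0.308 = 111°
tan(βl) = -2.61
Z_in = Z_0·(Z_L + jZ_0·tanβl)/(Z_0 + jZ_L·tanβl) = 4.19 + j2.06 Ω
Γ_s = (Z_in − Z_s)/(Z_in + Z_s) = (-70.8 + j2.06)/(79.2 + j2.06), |Γ_s| = 0.894
VSWR = (1 + |Γ_s|)/(1 − |Γ_s|)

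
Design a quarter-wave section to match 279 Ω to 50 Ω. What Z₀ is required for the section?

Z_qwt ≈ 118 Ω

Z_qwt = √(Z_0·R_L) = √(50 × 279) = √13950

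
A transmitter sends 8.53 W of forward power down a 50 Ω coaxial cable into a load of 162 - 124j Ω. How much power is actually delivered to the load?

|Γ| = |(112 − j124)/(212 − j124)| = 0.68
|Γ|² = 0.463
P_refl = |Γ|²·P_inc = 3.95 W, P_del = (1 − |Γ|²)·P_inc = 4.58 W

P_delivered ≈ 4.58 W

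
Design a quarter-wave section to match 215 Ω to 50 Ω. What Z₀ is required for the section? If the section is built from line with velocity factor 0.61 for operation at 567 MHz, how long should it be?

Z_qwt ≈ 104 Ω; length ≈ 8.07 cm

Z_qwt = √(Z_0·R_L) = √(50 × 215) = √10750
λ = 0.61·c/f = 0.323 m, so l = λ/4 = 0.0807 m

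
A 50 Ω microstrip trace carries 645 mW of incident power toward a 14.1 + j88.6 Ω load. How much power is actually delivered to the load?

P_delivered ≈ 152 mW

|Γ| = |(-35.9 + j88.6)/(64.1 + j88.6)| = 0.874
|Γ|² = 0.764
P_refl = |Γ|²·P_inc = 493 mW, P_del = (1 − |Γ|²)·P_inc = 152 mW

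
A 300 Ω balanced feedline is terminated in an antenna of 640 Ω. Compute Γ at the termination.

Γ = (Z_L − Z_0)/(Z_L + Z_0) = (640 − 300)/(640 + 300) = 340/940

Γ = 0.362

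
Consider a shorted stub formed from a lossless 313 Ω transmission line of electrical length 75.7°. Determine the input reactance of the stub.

tan(βl) = 3.92
For a shorted stub, Z_in = jZ_0·tan(βl)

X_in ≈ 1230 Ω (inductive)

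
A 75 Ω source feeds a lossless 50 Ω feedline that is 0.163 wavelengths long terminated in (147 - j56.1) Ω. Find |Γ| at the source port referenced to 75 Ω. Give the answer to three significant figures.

βl = 2π × 0.163 = 58.7°
tan(βl) = 1.64
Z_in = Z_0·(Z_L + jZ_0·tanβl)/(Z_0 + jZ_L·tanβl) = 17.3 − j20.2 Ω
Γ_s = (Z_in − Z_s)/(Z_in + Z_s) = (-57.7 − j20.2)/(92.3 − j20.2), |Γ_s| = 0.647

|Γ| ≈ 0.647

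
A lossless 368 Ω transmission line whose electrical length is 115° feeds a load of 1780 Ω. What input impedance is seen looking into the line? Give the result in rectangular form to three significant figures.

Z_in ≈ 91.8 + j163 Ω

tan(βl) = tan(115°) = -2.14
Z_in = Z_0·(Z_L + jZ_0·tanβl)/(Z_0 + jZ_L·tanβl)
     = 368·(1780 − j789)/(368 − j3820)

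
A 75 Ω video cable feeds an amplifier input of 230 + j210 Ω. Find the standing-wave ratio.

Γ = (Z_L − Z_0)/(Z_L + Z_0) = (155 + j210)/(305 + j210)
|Γ| = 261/370 = 0.705
VSWR = (1 + |Γ|)/(1 − |Γ|) = 1.7/0.295

VSWR ≈ 5.78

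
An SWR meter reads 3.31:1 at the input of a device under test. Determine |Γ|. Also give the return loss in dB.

|Γ| = (S − 1)/(S + 1) = (3.31 − 1)/(3.31 + 1) = 2.31/4.31
RL = −20·log₁₀|Γ| = −20·log₁₀(0.536)

|Γ| ≈ 0.536; return loss ≈ 5.42 dB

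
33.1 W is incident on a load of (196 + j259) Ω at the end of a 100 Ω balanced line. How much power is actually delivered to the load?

P_delivered ≈ 16.8 W

|Γ| = |(96 + j259)/(296 + j259)| = 0.702
|Γ|² = 0.493
P_refl = |Γ|²·P_inc = 16.3 W, P_del = (1 − |Γ|²)·P_inc = 16.8 W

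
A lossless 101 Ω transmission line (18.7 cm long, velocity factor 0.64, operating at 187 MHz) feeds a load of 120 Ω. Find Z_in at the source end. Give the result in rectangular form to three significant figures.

Z_in ≈ 89.5 − j11.7 Ω

λ = v/f = 0.64·c / 187 MHz = 1.03 m
βl = 2π·l/λ = 2π × 0.182 = 65.6°
tan(βl) = tan(65.6°) = 2.2
Z_in = Z_0·(Z_L + jZ_0·tanβl)/(Z_0 + jZ_L·tanβl)
     = 101·(120 + j222)/(101 + j264)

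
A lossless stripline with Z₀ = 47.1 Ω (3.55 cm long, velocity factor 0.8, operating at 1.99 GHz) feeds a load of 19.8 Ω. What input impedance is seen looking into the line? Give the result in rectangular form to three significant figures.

Z_in ≈ 82.8 − j42.9 Ω

λ = v/f = 0.8·c / 1.99 GHz = 0.121 m
βl = 2π·l/λ = 2π × 0.294 = 106°
tan(βl) = tan(106°) = -3.49
Z_in = Z_0·(Z_L + jZ_0·tanβl)/(Z_0 + jZ_L·tanβl)
     = 47.1·(19.8 − j165)/(47.1 − j69.2)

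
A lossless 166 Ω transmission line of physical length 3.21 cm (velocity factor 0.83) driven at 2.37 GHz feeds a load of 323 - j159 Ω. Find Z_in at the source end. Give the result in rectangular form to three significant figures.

Z_in ≈ 88.4 + j87.4 Ω

λ = v/f = 0.83·c / 2.37 GHz = 0.105 m
βl = 2π·l/λ = 2π × 0.306 = 110°
tan(βl) = tan(110°) = -2.75
Z_in = Z_0·(Z_L + jZ_0·tanβl)/(Z_0 + jZ_L·tanβl)
     = 166·(323 − j615)/(-271 − j888)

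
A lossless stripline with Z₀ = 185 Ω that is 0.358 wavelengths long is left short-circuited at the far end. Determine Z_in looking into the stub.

Z_in ≈ −j229 Ω

βl = 2π × 0.358 = 129°
tan(βl) = -1.24
For a short-circuited stub, Z_in = jZ_0·tan(βl)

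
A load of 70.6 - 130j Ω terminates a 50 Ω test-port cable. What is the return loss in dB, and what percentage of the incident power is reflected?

RL ≈ 2.59 dB; 55.1% of incident power reflected

Γ = (20.6 − j130)/(120.6 − j130), |Γ| = 0.742
RL = −20·log₁₀(0.742) = 2.59 dB
P_refl/P_inc = |Γ|² = 0.551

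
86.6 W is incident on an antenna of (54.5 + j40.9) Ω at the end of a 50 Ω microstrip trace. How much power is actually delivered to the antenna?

P_delivered ≈ 75 W

|Γ| = |(4.5 + j40.9)/(104.5 + j40.9)| = 0.367
|Γ|² = 0.134
P_refl = |Γ|²·P_inc = 11.6 W, P_del = (1 − |Γ|²)·P_inc = 75 W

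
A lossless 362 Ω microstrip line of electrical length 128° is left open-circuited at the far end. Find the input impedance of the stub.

tan(βl) = -1.28
For an open-circuited stub, Z_in = −jZ_0·cot(βl) = −jZ_0/tan(βl)

Z_in ≈ +j283 Ω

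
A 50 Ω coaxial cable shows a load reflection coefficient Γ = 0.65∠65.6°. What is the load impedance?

Z_L ≈ 32.6 + j66.9 Ω

Z_L = Z_0·(1 + Γ)/(1 − Γ) = 50·(1.27 + j0.592)/(0.731 − j0.592)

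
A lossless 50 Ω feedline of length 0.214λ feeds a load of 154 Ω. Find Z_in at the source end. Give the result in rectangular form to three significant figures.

βl = 2π × 0.214 = 77°
tan(βl) = tan(77°) = 4.35
Z_in = Z_0·(Z_L + jZ_0·tanβl)/(Z_0 + jZ_L·tanβl)
     = 50·(154 + j217)/(50 + j669)

Z_in ≈ 17 − j10.2 Ω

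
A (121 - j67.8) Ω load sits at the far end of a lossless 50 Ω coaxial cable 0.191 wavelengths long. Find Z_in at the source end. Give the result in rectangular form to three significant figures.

βl = 2π × 0.191 = 68.8°
tan(βl) = tan(68.8°) = 2.57
Z_in = Z_0·(Z_L + jZ_0·tanβl)/(Z_0 + jZ_L·tanβl)
     = 50·(121 + j60.8)/(224 + j311)

Z_in ≈ 15.6 − j8.15 Ω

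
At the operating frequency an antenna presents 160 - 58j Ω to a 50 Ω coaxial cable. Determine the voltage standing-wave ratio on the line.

Γ = (Z_L − Z_0)/(Z_L + Z_0) = (110 − j58)/(210 − j58)
|Γ| = 124/218 = 0.571
VSWR = (1 + |Γ|)/(1 − |Γ|) = 1.57/0.429

VSWR ≈ 3.66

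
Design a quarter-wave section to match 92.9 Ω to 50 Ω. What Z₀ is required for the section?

Z_qwt = √(Z_0·R_L) = √(50 × 92.9) = √4645

Z_qwt ≈ 68.2 Ω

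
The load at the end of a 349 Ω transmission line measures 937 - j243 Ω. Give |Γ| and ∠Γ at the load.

Γ = (Z_L − Z_0)/(Z_L + Z_0) = (588 − j243)/(1286 − j243)
|Γ| = 636/1310 = 0.486

Γ ≈ 0.486 ∠ -11.8°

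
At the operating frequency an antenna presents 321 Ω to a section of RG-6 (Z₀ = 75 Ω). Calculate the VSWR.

Γ = (321 − 75)/(321 + 75) = 0.621
VSWR = (1 + 0.621)/(1 − 0.621)

VSWR ≈ 4.28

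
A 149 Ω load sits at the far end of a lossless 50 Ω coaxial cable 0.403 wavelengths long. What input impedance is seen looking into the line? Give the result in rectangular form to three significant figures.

Z_in ≈ 41.6 + j51.6 Ω

βl = 2π × 0.403 = 145°
tan(βl) = tan(145°) = -0.698
Z_in = Z_0·(Z_L + jZ_0·tanβl)/(Z_0 + jZ_L·tanβl)
     = 50·(149 − j34.9)/(50 − j104)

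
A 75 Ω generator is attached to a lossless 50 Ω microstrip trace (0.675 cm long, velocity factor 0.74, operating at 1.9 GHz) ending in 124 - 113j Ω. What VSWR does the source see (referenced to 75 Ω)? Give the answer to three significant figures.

VSWR ≈ 4.34

λ = v/f = 0.74·c / 1.9 GHz = 0.117 m
βl = 2π·l/λ = 2π × 0.0578 = 20.8°
tan(βl) = 0.38
Z_in = Z_0·(Z_L + jZ_0·tanβl)/(Z_0 + jZ_L·tanβl) = 32.7 − j67.2 Ω
Γ_s = (Z_in − Z_s)/(Z_in + Z_s) = (-42.3 − j67.2)/(108 − j67.2), |Γ_s| = 0.625
VSWR = (1 + |Γ_s|)/(1 − |Γ_s|)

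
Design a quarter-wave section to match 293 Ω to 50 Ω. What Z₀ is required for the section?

Z_qwt = √(Z_0·R_L) = √(50 × 293) = √14650

Z_qwt ≈ 121 Ω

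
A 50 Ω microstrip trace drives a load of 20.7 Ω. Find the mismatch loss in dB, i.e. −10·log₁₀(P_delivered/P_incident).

Γ = (20.7 − 50)/(20.7 + 50) = -0.414
|Γ|² = 0.172, so P_del/P_inc = 1 − |Γ|² = 0.828
ML = −10·log₁₀(1 − |Γ|²)

mismatch loss ≈ 0.818 dB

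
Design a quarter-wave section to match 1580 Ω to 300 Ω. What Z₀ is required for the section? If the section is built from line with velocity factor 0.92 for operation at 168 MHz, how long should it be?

Z_qwt = √(Z_0·R_L) = √(300 × 1580) = √474000
λ = 0.92·c/f = 1.64 m, so l = λ/4 = 0.411 m

Z_qwt ≈ 688 Ω; length ≈ 41.1 cm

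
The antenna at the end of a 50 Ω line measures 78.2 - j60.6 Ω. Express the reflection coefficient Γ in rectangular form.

Γ = (Z_L − Z_0)/(Z_L + Z_0) = (28.2 − j60.6)/(128.2 − j60.6)

Γ ≈ 0.362 − j0.301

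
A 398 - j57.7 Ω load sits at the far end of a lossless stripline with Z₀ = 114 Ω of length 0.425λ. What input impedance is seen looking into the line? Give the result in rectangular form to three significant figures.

βl = 2π × 0.425 = 153°
tan(βl) = tan(153°) = -0.51
Z_in = Z_0·(Z_L + jZ_0·tanβl)/(Z_0 + jZ_L·tanβl)
     = 114·(398 − j116)/(84.6 − j203)

Z_in ≈ 135 + j167 Ω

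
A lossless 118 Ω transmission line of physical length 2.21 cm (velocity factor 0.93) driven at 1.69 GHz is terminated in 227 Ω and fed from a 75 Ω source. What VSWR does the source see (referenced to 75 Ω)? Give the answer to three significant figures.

VSWR ≈ 2.16

λ = v/f = 0.93·c / 1.69 GHz = 0.165 m
βl = 2π·l/λ = 2π × 0.134 = 48.2°
tan(βl) = 1.12
Z_in = Z_0·(Z_L + jZ_0·tanβl)/(Z_0 + jZ_L·tanβl) = 90.8 − j63.3 Ω
Γ_s = (Z_in − Z_s)/(Z_in + Z_s) = (15.8 − j63.3)/(166 − j63.3), |Γ_s| = 0.368
VSWR = (1 + |Γ_s|)/(1 − |Γ_s|)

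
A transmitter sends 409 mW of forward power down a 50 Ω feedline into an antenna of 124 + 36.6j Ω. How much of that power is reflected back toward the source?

|Γ| = |(74 + j36.6)/(174 + j36.6)| = 0.464
|Γ|² = 0.216
P_refl = |Γ|²·P_inc = 88.2 mW, P_del = (1 − |Γ|²)·P_inc = 321 mW

P_reflected ≈ 88.2 mW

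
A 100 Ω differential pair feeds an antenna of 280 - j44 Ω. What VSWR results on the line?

Γ = (Z_L − Z_0)/(Z_L + Z_0) = (180 − j44)/(380 − j44)
|Γ| = 185/383 = 0.484
VSWR = (1 + |Γ|)/(1 − |Γ|) = 1.48/0.516

VSWR ≈ 2.88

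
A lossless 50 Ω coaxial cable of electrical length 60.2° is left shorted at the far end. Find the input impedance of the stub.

tan(βl) = 1.75
For a shorted stub, Z_in = jZ_0·tan(βl)

Z_in ≈ +j87.3 Ω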